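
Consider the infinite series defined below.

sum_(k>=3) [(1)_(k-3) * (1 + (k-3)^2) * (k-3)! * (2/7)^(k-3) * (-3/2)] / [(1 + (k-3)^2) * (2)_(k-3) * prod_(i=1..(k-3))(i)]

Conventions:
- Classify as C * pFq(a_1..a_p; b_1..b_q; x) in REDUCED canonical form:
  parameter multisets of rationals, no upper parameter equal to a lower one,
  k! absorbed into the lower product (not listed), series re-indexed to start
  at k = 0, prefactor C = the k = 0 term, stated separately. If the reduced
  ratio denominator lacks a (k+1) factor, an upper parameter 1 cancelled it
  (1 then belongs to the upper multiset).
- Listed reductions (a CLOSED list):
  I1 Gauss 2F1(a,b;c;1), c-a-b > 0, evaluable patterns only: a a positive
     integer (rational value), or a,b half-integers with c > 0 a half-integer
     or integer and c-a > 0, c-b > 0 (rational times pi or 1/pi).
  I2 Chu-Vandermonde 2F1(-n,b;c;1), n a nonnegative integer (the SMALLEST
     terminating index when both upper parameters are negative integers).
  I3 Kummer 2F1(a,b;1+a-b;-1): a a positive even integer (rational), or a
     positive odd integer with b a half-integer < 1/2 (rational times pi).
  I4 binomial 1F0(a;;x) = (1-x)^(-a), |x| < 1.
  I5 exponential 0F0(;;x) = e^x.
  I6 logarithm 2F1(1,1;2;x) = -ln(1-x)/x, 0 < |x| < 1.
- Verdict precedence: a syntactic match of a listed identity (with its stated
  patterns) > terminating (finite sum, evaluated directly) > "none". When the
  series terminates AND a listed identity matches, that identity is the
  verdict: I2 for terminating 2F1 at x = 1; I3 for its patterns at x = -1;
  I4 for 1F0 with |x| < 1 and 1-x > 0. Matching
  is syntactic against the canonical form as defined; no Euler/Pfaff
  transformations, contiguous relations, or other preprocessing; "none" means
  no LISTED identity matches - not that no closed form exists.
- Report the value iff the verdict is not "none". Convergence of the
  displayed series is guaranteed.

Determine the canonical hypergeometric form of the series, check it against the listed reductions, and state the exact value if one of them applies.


With C = -3/2: the canonical form is 2F1(1, 1; 2; 2/7). Verdict: the I6 logarithm reduction matches (the logarithm: parameters (1,1;2), x = 2/7). Sum: (21/4) * ln(5/7).

Key observation: from the first term -3/2: the factorial ratio (C = -3/2) (k+a-1)!/(a-1)! is a rising factorial (a)_k.
Term ratio: r(k) = (2/7) * (k+1) (k+1) / [(k+2) (k+1)] ; factor over Q: parameters, x = (2/7), and C = -3/2.


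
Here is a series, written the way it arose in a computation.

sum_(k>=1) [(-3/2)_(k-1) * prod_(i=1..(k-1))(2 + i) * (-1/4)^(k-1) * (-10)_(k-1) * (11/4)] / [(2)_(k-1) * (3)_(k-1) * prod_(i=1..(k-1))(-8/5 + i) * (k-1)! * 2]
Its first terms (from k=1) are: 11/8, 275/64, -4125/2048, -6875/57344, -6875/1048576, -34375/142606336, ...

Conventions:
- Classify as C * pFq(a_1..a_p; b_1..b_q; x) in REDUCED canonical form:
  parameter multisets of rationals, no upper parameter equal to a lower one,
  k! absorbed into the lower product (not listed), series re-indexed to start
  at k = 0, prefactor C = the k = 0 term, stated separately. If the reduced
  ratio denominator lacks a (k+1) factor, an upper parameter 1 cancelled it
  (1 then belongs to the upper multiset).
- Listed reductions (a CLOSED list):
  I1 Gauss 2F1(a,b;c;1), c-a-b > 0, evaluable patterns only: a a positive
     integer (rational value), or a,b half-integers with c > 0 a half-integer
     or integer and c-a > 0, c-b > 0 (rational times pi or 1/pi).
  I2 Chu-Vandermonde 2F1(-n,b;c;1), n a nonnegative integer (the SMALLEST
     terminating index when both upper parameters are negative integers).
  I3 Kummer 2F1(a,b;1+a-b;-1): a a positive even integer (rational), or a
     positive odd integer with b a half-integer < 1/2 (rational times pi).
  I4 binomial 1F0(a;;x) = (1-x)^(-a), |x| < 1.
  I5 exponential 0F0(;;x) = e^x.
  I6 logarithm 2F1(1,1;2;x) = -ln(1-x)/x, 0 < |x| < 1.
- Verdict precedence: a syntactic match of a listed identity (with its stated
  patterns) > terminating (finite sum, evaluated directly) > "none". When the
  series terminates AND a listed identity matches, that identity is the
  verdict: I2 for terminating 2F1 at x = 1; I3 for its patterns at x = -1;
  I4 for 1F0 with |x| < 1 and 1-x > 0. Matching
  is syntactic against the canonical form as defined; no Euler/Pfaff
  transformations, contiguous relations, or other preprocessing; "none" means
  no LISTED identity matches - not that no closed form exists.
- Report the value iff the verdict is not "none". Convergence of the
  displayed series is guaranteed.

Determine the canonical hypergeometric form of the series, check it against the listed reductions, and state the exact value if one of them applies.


At argument -1/4: a 2F2 with upper {-10, -3/2}, lower {-3/5, 2}, scaled by C = 11/8. Verdict: terminating - upper -10 stops the sum at k = 10; the 11 terms are added exactly. Value: 19850060030786061329641/5621620486665035317248.

The tell: with t_0 = 11/8, the running product (C = 11/8, x = -1/4) telescopes to a rising factorial.
Step ratio: r(k) = (-1/4) * (k-10) (k-3/2) / [(k-3/5) (k+2) (k+1)] - poly over poly, x = (-1/4) from leading terms; C = 11/8 at k = 0.


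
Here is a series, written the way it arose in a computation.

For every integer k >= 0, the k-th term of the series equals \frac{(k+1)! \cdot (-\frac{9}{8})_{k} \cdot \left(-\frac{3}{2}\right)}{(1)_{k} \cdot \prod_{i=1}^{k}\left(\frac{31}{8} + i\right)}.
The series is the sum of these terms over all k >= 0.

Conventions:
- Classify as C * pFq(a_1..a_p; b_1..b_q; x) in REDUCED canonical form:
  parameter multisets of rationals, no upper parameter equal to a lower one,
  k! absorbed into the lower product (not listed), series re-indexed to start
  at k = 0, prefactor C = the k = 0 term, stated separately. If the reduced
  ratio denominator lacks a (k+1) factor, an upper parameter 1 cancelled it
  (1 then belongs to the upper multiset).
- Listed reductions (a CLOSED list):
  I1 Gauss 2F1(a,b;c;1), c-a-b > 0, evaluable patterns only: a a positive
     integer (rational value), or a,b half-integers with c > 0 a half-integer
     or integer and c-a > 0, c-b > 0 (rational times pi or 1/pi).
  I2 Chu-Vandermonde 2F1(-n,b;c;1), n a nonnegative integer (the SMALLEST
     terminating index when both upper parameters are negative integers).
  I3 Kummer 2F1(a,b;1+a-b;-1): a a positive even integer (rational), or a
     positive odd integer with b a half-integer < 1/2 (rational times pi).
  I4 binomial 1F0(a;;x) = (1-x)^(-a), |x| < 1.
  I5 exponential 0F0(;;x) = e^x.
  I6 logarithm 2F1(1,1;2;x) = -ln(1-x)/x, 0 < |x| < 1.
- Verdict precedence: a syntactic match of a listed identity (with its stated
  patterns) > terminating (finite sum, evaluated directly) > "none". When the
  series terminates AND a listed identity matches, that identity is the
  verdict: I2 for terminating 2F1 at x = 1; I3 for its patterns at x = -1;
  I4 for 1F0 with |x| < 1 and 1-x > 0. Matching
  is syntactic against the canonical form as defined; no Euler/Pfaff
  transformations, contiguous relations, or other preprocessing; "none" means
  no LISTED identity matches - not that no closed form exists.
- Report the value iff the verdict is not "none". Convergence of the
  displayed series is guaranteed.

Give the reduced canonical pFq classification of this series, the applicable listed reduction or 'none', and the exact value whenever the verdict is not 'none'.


Classification (C = -\frac{3}{2}): 2F1 with upper {-\frac{9}{8}, 2}, lower {\frac{39}{8}}, argument x = 1. Verdict (x = 1): Gauss (I1, integer-parameter pattern) applies (x = 1: the Gamma ratio telescopes since c-a-b = 4 > 0 and a = 2 in Z>0). Its exact value is -\frac{2139}{2560}.

First insight: t_0 = -\frac{3}{2} here, and the factorial ratio (C = -3/2) (k+a-1)!/(a-1)! is a rising factorial (a)_k.
Term ratio: r(k) = 1 * (k-\frac{9}{8}) (k+2) / [(k+\frac{39}{8}) (k+1)] - rational; roots negated = parameters, x = 1, C = -\frac{3}{2}.


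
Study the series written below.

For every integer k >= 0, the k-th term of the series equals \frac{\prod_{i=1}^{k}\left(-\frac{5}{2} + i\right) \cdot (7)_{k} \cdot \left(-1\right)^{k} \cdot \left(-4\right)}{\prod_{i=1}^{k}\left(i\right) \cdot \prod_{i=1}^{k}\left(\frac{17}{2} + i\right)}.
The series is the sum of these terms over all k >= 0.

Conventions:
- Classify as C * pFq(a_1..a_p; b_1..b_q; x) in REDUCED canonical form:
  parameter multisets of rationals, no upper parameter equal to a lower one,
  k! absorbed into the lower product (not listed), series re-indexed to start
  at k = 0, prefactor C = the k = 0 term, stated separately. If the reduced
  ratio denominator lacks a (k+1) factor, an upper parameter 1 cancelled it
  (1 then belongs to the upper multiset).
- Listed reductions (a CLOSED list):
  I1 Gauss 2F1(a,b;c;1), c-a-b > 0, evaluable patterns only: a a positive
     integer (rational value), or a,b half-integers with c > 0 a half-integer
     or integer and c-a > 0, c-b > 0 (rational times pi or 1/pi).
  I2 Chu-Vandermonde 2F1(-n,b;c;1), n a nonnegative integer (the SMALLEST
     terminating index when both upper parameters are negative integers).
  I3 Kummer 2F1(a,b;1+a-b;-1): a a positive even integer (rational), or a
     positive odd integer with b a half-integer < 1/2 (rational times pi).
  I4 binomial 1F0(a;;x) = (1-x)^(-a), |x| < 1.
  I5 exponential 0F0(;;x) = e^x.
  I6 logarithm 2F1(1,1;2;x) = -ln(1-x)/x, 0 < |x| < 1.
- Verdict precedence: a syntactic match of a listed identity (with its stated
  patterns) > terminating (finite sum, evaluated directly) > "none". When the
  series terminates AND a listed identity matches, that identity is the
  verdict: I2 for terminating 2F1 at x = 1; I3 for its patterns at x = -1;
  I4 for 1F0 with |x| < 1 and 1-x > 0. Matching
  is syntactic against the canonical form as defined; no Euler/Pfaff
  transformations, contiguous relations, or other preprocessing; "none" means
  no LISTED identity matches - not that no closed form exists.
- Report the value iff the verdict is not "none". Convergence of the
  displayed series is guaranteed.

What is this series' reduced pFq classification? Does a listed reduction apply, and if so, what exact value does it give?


Structural cue: from the first term -4: the running product (C = -4) telescopes to a rising factorial.
Step ratio: r(k) = -1 * (k-\frac{3}{2}) (k+7) / [(k+\frac{19}{2}) (k+1)] ; factor over Q: parameters, x = -1, and C = -4.

Classification (C = -4): 2F1 with upper {-\frac{3}{2}, 7}, lower {\frac{19}{2}}, argument x = -1. Verdict (x = -1): Kummer (I3) applies (x = -1; c = \frac{19}{2} equals 1+a-b for upper {-\frac{3}{2}, 7}: listed pattern). Hence: \left(-\frac{765765}{262144}\right) \cdot \pi.


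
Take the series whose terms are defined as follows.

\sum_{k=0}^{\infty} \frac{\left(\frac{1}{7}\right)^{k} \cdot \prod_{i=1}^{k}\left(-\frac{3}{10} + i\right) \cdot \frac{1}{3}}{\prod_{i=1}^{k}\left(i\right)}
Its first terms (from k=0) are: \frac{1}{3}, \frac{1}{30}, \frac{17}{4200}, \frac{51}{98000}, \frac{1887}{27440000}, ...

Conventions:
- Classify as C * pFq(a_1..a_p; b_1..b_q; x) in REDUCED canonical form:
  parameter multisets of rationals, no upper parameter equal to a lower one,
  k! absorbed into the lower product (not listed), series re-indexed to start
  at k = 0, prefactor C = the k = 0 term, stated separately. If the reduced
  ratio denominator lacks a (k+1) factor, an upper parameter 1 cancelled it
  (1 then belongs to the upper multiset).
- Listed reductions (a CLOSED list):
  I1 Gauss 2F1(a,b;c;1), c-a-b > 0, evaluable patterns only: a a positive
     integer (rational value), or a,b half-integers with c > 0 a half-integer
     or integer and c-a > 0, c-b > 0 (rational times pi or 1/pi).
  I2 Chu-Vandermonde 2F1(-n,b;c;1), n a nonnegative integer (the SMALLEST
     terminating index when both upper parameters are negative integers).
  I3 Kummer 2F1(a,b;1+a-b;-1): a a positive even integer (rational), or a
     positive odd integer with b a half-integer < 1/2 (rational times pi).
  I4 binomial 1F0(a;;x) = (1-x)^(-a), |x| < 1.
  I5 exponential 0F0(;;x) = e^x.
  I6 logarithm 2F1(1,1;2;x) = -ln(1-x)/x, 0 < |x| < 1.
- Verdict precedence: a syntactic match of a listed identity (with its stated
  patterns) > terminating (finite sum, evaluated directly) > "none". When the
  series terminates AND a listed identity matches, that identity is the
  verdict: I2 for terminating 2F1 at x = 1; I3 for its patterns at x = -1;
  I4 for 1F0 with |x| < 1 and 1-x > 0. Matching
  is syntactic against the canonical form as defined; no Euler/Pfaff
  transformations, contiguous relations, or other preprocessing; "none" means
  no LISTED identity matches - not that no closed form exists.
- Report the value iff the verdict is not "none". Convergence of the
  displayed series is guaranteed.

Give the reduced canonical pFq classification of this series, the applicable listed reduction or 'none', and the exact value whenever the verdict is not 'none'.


Key observation: t_0 = \frac{1}{3} here, and the running product (prefactor 1/3) telescopes to a rising factorial.
Step ratio: r(k) = \frac{1}{7} * (k+\frac{7}{10}) / [(k+1)] - rational in k. x = \frac{1}{7}; t_0 = \frac{1}{3}; negate the roots.

Prefactor \frac{1}{3}, argument \frac{1}{7}: 1F0 with upper {\frac{7}{10}} over lower {-}. Verdict (x = \frac{1}{7}): the binomial series (I4) applies (the 1F0 binomial series: exponent -7/10, x = \frac{1}{7}). Its exact value is \frac{1}{3} \cdot \left(\frac{6}{7}\right)^{-\frac{7}{10}}.


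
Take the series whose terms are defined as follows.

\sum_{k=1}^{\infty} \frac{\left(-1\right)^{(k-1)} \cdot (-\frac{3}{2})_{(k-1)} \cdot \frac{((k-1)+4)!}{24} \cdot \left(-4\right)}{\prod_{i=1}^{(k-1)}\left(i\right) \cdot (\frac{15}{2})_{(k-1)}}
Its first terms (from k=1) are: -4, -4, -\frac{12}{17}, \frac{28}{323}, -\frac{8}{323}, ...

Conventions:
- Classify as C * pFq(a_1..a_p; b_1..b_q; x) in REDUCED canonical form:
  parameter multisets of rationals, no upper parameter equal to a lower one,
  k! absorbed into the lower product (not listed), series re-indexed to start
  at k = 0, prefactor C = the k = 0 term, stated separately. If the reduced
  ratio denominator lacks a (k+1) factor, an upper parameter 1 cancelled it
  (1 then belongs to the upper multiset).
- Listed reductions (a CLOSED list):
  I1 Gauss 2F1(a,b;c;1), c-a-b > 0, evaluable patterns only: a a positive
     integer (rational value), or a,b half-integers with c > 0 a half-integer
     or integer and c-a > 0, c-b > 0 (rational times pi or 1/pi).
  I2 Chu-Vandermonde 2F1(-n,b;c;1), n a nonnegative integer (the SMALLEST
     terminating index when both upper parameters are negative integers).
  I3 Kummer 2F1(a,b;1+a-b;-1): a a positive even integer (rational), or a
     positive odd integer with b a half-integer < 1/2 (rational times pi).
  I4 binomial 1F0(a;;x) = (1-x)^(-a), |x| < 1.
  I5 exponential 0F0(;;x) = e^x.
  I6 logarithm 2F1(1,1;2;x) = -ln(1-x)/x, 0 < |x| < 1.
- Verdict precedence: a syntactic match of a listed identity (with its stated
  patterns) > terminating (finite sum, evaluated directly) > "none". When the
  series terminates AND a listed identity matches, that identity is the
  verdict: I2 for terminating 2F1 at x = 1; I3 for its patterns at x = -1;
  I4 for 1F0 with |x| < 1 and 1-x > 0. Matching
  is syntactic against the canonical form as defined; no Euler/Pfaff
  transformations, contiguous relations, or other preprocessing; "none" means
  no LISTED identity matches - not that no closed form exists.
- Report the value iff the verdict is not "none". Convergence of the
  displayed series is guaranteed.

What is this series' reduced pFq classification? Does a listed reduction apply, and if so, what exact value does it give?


Prefactor -4, argument -1: 2F1 with upper {-\frac{3}{2}, 5} over lower {\frac{15}{2}}. Verdict at x = -1: Kummer (I3) matches (x = -1; c = \frac{15}{2} equals 1+a-b for upper {-\frac{3}{2}, 5}: listed pattern). Exact value: \left(-\frac{45045}{16384}\right) \cdot \pi.

Key observation: t_0 being -4, the factorial ratio (C = -4) (k+a-1)!/(a-1)! is a rising factorial (a)_k.
Adjacent-term ratio: r(k) = -1 * (k-\frac{3}{2}) (k+5) / [(k+\frac{15}{2}) (k+1)] ; factor over Q: parameters, x = -1, and C = -4.


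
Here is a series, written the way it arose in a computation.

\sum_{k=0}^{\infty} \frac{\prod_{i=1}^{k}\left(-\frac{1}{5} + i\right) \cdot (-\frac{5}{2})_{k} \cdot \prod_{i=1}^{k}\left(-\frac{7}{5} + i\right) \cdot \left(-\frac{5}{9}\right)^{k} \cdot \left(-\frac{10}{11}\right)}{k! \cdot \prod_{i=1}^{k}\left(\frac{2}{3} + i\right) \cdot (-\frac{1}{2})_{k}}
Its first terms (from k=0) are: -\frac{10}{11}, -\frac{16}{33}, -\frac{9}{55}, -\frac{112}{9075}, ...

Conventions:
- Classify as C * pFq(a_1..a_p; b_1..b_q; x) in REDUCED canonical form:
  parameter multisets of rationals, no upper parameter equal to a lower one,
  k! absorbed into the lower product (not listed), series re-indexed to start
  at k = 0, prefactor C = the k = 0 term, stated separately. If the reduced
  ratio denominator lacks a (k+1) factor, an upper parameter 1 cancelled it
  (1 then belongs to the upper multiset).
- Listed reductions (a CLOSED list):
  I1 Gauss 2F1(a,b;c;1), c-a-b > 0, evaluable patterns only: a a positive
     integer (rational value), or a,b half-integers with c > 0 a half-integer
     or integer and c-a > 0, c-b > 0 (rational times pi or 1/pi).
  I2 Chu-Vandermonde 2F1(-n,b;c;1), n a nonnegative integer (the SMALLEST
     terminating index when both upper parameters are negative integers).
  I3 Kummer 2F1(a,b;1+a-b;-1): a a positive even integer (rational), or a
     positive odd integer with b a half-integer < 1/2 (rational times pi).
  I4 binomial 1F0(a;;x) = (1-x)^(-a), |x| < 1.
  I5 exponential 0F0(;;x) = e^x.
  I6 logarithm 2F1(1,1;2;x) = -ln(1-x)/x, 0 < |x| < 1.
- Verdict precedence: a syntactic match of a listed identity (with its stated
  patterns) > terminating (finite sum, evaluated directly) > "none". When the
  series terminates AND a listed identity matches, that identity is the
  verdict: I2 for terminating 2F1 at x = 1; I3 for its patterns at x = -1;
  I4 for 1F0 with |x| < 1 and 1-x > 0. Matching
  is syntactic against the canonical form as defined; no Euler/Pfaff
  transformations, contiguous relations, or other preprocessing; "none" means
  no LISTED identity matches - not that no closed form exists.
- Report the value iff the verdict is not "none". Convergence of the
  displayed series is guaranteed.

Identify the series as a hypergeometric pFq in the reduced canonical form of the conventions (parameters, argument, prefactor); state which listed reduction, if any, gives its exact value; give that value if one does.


At argument -\frac{5}{9}: a 3F2 with upper {-\frac{5}{2}, -\frac{2}{5}, \frac{4}{5}}, lower {-\frac{1}{2}, \frac{5}{3}}, scaled by C = -\frac{10}{11}. Verdict: none here - no I1-I6 shape fits x = -\frac{5}{9} with lower {-\frac{1}{2}, \frac{5}{3}}.

Key observation: x = -\frac{5}{9} and the running product (prefactor -10/11) telescopes to a rising factorial.
Ratio: r(k) = -\frac{5}{9} * (k-\frac{5}{2}) (k-\frac{2}{5}) (k+\frac{4}{5}) / [(k-\frac{1}{2}) (k+\frac{5}{3}) (k+1)] ; factor over Q: parameters, x = -\frac{5}{9}, and C = -\frac{10}{11}.


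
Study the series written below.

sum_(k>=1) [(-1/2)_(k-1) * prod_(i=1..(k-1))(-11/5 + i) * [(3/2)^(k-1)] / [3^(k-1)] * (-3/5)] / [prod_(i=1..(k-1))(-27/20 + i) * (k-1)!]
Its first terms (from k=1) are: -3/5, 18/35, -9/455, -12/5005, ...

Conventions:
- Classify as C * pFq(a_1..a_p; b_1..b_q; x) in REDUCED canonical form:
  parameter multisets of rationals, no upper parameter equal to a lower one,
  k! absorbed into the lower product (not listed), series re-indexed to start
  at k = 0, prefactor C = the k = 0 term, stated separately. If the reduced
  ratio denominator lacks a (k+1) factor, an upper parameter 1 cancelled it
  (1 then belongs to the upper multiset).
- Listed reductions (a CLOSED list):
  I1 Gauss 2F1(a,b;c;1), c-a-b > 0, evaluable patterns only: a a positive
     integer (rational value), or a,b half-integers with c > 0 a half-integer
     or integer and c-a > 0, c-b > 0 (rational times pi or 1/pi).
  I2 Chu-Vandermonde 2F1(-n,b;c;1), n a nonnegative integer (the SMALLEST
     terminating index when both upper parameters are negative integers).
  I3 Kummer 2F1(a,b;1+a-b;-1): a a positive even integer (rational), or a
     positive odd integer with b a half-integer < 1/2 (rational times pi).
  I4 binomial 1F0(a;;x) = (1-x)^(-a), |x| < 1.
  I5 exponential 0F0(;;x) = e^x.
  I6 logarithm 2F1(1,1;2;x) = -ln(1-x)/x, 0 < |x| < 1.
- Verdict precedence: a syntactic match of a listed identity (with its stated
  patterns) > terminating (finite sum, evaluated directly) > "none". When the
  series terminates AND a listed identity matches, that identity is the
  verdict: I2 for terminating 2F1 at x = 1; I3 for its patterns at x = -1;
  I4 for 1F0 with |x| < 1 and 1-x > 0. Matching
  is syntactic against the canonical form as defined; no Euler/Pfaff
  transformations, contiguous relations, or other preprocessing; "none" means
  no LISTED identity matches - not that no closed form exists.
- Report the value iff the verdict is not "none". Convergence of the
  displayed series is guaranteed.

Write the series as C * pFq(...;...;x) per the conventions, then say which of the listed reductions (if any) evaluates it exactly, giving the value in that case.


At argument 1/2: a 2F1 with upper {-6/5, -1/2}, lower {-7/20}, scaled by C = -3/5. Verdict: none. No listed pattern accepts 2F1(-6/5, -1/2; -7/20; 1/2).

Key step: t_0 = -3/5 here, and the lower running product (C = -3/5, x = 1/2) is a rising factorial.
Adjacent-term ratio: r(k) = (1/2) * (k-6/5) (k-1/2) / [(k-7/20) (k+1)] - rational in k, leading ratio (1/2); with t_0 = -3/5, classification follows.


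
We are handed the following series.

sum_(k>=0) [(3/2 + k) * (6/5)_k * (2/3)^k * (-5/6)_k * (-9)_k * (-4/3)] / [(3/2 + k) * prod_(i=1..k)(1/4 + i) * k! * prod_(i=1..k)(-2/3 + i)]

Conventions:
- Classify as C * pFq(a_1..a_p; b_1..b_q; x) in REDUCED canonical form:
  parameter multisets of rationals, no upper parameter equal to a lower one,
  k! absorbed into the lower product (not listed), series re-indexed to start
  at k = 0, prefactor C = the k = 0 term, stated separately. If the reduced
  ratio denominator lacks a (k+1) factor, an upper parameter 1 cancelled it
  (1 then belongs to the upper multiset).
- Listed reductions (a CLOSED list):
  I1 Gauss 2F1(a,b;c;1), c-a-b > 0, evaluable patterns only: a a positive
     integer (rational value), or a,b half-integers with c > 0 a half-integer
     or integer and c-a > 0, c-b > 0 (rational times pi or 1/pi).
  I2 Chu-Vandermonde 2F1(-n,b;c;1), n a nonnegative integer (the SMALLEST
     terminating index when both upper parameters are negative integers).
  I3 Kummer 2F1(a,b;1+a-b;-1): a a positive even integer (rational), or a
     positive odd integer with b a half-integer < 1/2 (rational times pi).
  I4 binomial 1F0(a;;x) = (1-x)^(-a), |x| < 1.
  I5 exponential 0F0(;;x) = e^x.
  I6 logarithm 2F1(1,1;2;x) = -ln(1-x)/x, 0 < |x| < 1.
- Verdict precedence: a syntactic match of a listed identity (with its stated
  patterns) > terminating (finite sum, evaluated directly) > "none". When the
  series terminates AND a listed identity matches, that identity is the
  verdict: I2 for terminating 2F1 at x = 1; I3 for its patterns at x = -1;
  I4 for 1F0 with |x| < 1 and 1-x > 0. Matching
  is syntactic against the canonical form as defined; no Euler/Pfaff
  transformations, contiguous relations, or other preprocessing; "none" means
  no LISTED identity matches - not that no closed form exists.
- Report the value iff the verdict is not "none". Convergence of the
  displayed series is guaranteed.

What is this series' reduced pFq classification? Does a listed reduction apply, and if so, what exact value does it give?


This is -4/3 * 3F2(-9, -5/6, 6/5; 1/3, 5/4; 2/3) in reduced canonical form. Verdict: terminating (-9 upstairs). 10 nonzero terms in all; added directly. Hence: -1576816390064250124/92393808837890625.

First insight: t_0 = -4/3 here, and k + 3/2 divides numerator and denominator alike; C = -4/3 after cancelling.
Term ratio: r(k) = (2/3) * (k-9) (k-5/6) (k+6/5) / [(k+1/3) (k+5/4) (k+1)] - rational in k, leading ratio (2/3); with t_0 = -4/3, classification follows.


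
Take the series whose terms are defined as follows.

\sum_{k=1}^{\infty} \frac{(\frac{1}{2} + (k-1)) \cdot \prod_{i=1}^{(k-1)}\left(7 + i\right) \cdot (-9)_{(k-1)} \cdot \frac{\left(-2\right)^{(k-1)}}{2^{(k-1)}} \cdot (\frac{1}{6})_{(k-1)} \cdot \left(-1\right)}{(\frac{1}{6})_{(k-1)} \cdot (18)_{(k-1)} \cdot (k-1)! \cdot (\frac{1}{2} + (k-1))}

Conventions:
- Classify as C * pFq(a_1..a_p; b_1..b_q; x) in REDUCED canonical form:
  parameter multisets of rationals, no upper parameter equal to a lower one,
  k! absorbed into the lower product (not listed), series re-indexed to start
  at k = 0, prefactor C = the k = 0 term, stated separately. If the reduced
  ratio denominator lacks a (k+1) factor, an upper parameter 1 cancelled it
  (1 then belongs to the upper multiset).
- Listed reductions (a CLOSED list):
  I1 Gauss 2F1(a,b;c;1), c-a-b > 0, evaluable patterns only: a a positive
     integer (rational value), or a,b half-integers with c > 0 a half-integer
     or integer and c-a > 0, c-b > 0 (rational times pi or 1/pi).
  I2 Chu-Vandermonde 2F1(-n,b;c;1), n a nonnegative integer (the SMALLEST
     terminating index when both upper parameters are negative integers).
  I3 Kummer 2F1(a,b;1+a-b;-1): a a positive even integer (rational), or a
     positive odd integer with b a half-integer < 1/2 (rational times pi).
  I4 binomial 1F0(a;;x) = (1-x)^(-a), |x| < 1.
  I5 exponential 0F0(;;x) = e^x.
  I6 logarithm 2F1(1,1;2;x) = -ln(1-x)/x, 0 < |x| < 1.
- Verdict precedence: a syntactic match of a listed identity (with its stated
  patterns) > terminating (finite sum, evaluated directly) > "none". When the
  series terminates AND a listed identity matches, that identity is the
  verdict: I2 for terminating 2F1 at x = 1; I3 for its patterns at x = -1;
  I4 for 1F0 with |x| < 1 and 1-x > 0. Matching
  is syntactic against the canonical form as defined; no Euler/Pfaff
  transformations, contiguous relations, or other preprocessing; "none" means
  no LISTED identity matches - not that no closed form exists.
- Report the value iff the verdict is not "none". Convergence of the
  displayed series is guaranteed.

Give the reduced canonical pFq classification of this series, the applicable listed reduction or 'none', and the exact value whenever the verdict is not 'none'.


x = -1 here; the reduced form reads 2F1, upper {-9, 8}, lower {18}, C = -1. Verdict: Kummer (I3) fires (x = -1; c = 18 equals 1+a-b for upper {-9, 8}: listed pattern). Hence: -34.

Structural cue: with t_0 = -1, the parameter 1/6 appears in both the upper and lower lists and cancels (alongside the other common factor).
Term ratio: r(k) = -1 * (k-9) (k+8) / [(k+18) (k+1)] - rational in k. x = -1; t_0 = -1; negate the roots.


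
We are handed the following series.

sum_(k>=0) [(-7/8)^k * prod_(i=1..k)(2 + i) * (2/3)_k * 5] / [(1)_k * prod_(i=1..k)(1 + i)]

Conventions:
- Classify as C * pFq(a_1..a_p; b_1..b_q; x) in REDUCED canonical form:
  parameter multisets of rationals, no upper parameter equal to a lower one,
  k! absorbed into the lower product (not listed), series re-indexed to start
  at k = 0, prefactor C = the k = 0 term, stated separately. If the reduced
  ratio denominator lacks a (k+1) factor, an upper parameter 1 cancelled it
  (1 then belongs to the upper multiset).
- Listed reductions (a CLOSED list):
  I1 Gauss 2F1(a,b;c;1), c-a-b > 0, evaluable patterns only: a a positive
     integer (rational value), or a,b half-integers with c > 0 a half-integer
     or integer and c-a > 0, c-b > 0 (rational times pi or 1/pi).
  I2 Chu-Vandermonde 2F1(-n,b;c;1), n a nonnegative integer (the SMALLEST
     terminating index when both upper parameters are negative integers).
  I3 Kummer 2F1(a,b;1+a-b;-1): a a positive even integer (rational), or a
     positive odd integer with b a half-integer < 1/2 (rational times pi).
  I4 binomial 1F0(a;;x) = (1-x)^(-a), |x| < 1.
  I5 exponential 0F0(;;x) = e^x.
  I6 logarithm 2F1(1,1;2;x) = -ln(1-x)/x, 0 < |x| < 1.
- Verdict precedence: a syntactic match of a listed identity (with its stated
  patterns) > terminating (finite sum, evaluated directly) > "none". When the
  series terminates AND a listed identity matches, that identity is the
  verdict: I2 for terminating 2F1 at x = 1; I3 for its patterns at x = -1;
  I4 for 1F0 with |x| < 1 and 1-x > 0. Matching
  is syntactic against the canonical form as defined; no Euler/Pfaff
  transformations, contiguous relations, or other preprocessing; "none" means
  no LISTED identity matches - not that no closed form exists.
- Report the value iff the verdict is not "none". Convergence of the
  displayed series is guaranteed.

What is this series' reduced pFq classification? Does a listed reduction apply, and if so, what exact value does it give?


The series (x = -7/8) is 2F1: upper {2/3, 3}, lower {2}, prefactor 5. Verdict: none - at argument -7/8 the multisets {2/3, 3} ; {2} match no listed identity.

Structural cue: t_0 being 5, (1)_k (prefactor 5) is k! itself.
Ratio: r(k) = (-7/8) * (k+2/3) (k+3) / [(k+2) (k+1)] - rational in k, leading ratio (-7/8); with t_0 = 5, classification follows.


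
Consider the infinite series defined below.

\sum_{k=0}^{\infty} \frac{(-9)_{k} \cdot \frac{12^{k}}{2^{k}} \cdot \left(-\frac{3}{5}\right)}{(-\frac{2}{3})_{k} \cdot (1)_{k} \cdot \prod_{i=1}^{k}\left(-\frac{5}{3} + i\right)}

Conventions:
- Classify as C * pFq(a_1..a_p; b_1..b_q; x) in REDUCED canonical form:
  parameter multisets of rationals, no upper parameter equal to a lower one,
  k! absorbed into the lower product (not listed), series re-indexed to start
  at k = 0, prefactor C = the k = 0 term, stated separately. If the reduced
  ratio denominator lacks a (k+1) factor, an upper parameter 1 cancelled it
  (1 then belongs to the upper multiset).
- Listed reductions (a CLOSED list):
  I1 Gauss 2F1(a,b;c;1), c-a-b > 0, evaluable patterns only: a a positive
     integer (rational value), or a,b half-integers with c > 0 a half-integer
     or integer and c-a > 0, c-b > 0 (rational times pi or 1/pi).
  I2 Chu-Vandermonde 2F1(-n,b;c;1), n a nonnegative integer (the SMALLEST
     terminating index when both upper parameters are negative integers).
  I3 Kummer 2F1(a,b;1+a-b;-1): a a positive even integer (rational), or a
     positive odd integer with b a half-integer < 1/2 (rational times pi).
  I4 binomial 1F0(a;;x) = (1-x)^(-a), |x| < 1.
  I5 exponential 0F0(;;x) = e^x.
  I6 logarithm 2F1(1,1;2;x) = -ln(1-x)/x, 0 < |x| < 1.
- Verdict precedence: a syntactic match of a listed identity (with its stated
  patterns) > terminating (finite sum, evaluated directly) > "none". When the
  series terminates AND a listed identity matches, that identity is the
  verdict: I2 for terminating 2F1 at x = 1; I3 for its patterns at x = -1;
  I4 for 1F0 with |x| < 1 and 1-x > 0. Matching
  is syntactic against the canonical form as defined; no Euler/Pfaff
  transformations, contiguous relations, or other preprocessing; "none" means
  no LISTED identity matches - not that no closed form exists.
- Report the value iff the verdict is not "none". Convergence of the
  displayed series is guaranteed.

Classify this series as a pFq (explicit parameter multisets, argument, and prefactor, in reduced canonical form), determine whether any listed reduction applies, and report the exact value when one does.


Classification (C = -\frac{3}{5}): 1F2 with upper {-9}, lower {-\frac{2}{3}, -\frac{2}{3}}, argument x = 6. Verdict: terminating - the sum ends at index 9 because -9 is a negative integer; exact evaluation follows. Sum: -\frac{173404585408088337}{23150231104000}.

The tell: x = 6 and the two k-th powers (C = -3/5, x = 6) combine into one argument.
Ratio: r(k) = 6 * (k-9) / [(k-\frac{2}{3}) (k-\frac{2}{3}) (k+1)] - rational in k. x = 6; t_0 = -\frac{3}{5}; negate the roots.


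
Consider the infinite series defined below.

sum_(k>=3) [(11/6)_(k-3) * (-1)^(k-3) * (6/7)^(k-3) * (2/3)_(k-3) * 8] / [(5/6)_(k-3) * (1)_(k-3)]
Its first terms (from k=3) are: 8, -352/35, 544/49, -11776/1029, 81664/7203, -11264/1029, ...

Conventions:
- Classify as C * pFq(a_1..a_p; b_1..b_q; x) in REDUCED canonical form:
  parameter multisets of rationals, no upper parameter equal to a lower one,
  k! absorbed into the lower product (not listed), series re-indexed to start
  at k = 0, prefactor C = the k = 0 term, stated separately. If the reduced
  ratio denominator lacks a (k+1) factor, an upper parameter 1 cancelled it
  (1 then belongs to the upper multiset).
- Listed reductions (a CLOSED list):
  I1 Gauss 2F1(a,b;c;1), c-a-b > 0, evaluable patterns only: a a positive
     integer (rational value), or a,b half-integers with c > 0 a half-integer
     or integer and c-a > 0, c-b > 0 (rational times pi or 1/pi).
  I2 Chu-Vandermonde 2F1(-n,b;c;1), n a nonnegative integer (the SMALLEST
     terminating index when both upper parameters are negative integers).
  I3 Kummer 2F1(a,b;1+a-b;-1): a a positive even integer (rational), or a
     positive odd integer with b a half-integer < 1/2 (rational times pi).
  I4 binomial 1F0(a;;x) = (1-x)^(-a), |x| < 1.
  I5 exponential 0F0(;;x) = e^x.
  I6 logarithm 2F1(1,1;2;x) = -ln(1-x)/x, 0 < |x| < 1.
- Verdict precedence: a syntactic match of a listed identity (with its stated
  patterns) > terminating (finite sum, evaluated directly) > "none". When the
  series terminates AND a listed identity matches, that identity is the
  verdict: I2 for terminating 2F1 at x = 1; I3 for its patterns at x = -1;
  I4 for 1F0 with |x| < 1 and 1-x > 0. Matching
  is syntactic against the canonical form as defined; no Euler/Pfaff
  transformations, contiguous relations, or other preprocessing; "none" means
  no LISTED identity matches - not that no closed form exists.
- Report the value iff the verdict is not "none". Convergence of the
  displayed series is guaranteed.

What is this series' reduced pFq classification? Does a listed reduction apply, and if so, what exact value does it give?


Structural cue: from the first term 8: (1)_k (prefactor 8) is k! itself.
Step ratio: r(k) = (-6/7) * (k+2/3) (k+11/6) / [(k+5/6) (k+1)] - rational; roots negated = parameters, x = (-6/7), C = 8.

x = -6/7 here; the reduced form reads 2F1, upper {2/3, 11/6}, lower {5/6}, C = 8. Verdict: none (x = -6/7): each listed identity misses the multisets {2/3, 11/6} ; {5/6}.


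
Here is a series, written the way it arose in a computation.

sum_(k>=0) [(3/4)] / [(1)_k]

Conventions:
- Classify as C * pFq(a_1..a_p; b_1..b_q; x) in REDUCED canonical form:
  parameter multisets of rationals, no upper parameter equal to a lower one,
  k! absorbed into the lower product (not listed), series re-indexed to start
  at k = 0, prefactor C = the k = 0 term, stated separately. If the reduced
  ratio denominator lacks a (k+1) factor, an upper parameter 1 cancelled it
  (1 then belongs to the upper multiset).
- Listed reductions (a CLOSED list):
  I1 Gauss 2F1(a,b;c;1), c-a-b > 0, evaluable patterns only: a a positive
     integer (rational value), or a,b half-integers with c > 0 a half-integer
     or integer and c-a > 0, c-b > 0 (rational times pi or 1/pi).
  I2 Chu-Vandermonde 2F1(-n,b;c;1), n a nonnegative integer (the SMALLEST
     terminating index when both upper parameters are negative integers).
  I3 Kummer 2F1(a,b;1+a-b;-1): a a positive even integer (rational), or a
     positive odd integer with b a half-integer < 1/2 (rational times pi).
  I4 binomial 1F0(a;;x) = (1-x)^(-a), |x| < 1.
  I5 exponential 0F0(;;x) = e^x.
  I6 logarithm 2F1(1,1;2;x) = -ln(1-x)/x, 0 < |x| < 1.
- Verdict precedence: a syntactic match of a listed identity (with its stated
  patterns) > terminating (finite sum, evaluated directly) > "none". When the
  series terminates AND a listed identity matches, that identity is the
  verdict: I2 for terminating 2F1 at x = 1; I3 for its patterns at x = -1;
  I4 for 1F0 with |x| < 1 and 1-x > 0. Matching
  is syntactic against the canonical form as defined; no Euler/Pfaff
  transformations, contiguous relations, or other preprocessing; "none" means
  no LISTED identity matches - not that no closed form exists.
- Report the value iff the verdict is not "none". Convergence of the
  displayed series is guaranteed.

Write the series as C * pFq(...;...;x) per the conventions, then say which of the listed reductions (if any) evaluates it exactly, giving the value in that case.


x = 1 here; the reduced form reads 0F0, upper {-}, lower {-}, C = 3/4. Verdict: this is exponential (I5) (the 0F0 exponential series at x = 1). Its exact value is (3/4) * e^(1).

Structural cue: t_0 being 3/4, (1)_k (prefactor 3/4) is k! itself.
Step ratio: r(k) = 1 * 1 / [(k+1)] ; factor over Q: parameters, x = 1, and C = 3/4.


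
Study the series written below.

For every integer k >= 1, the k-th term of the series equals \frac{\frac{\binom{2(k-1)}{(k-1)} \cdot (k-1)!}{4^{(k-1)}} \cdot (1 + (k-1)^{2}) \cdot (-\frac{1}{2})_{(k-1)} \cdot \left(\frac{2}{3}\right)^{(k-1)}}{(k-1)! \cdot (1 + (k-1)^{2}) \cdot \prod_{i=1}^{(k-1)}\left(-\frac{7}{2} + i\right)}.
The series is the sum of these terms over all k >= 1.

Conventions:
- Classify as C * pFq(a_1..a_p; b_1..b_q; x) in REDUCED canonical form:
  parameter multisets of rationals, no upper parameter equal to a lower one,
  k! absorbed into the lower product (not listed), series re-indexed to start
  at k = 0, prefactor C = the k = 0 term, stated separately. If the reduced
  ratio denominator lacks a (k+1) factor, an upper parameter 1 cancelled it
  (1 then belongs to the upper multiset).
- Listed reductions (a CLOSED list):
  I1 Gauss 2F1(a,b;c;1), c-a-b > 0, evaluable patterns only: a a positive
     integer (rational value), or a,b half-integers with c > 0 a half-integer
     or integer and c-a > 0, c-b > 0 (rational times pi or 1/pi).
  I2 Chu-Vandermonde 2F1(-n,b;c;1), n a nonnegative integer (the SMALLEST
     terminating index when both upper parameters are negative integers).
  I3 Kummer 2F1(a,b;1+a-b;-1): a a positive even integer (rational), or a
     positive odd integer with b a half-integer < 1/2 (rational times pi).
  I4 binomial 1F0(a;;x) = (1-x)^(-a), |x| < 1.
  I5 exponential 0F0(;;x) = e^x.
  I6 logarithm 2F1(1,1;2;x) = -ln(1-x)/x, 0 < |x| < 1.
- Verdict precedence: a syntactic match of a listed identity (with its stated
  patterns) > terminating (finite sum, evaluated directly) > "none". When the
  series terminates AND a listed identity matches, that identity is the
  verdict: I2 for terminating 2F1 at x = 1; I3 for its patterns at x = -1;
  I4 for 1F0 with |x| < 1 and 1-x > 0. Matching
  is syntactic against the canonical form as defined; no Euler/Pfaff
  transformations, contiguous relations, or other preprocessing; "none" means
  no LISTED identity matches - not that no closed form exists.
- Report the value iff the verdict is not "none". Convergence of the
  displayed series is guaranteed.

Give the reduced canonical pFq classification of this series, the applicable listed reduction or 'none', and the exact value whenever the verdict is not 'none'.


Structural cue: t_0 = 1 here, and the lower running product (C = 1) is a rising factorial.
Step ratio: r(k) = \frac{2}{3} * (k-\frac{1}{2}) (k+\frac{1}{2}) / [(k-\frac{5}{2}) (k+1)] - rational; roots negated = parameters, x = \frac{2}{3}, C = 1.

Classification (C = 1): 2F1 with upper {-\frac{1}{2}, \frac{1}{2}}, lower {-\frac{5}{2}}, argument x = \frac{2}{3}. Verdict: none - at argument \frac{2}{3} the multisets {-\frac{1}{2}, \frac{1}{2}} ; {-\frac{5}{2}} match no listed identity.


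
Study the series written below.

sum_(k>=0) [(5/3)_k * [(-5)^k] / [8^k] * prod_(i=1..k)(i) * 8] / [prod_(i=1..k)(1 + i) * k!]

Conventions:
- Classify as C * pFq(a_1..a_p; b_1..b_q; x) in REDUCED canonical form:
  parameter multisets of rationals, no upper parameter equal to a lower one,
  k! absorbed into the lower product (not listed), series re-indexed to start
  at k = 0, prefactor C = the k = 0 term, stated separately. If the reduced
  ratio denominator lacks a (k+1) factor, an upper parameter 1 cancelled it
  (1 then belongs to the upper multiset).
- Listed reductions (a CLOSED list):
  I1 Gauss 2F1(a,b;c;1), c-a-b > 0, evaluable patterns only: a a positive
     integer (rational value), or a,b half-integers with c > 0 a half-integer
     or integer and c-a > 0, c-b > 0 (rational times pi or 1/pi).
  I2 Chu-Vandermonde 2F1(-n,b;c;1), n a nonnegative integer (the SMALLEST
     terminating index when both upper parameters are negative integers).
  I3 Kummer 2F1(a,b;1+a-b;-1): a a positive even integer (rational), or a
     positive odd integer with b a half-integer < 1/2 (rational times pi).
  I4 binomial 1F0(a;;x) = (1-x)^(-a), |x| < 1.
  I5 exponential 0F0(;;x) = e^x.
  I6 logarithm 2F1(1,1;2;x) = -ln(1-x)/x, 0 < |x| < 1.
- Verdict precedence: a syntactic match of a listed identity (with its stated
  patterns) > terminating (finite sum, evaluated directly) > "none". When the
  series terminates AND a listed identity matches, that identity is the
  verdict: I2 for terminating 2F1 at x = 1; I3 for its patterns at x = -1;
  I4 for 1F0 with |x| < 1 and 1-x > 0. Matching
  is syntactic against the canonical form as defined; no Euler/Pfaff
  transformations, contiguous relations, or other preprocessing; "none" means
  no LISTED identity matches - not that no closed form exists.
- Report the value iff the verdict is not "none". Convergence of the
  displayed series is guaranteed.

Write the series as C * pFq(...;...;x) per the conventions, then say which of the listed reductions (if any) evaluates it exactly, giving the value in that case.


Key step: with t_0 = 8, the lower running product (C = 8) is a rising factorial.
Consecutive-term ratio: r(k) = (-5/8) * (k+1) (k+5/3) / [(k+2) (k+1)] ; factor over Q: parameters, x = (-5/8), and C = 8.

Canonical form: C = 8 times 2F1 with upper {1, 5/3}, lower {2}, x = -5/8. Verdict: none - this 2F1 at x = -5/8 matches no listed pattern, and upper {1, 5/3} holds no stopper.
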